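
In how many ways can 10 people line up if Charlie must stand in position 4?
Fix one position: (10-1)! = 362880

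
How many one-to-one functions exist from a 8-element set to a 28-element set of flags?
P(28,8) = 28!/(28-8)! = 125318793600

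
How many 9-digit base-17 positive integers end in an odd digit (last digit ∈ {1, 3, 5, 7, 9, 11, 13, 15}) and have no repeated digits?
Last∈{1,3,5,7,9,11,13,15}. Last=0: 0. Last nonzero: 8×15×P(15,7) = 3891888000. Total = 3891888000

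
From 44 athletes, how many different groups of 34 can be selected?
C(44,34) = 44!/(34!×10!) = 2481256778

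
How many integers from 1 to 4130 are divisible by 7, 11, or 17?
⌊4130/7⌋+⌊4130/11⌋+⌊4130/17⌋ - ⌊4130/77⌋-⌊4130/119⌋-⌊4130/187⌋ + ⌊4130/1309⌋ = 590+375+242 - 53-34-22 + 3 = 1101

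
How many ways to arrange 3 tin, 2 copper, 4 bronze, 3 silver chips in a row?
12! / (3! × 2! × 4! × 3!) = 277200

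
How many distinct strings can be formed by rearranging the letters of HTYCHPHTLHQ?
11! / (1! × 1! × 4! × 1! × 1! × 1! × 2!) = 831600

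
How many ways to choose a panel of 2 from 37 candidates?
C(37,2) = 37!/(2!×35!) = 666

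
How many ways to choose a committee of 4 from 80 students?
C(80,4) = 80!/(4!×76!) = 1581580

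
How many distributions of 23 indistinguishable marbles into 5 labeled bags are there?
C(23+5-1, 5-1) = C(27, 4) = 17550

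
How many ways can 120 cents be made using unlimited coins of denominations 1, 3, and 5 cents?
Coefficient of x^120 in 1/(1-x^1) · 1/(1-x^3) · 1/(1-x^5). Case on j = number of 5-cent coins (j = 0..24); remainder r = 120 - 5j is made from {1,3} in ⌊r/3⌋+1 ways. r = 120, 115, 110, 105, 100, 95, 90, 85, 80, 75, 70, 65, 60, 55, 50, 45, 40, 35, 30, 25, 20, 15, 10, 5, 0 → 41 + 39 + 37 + 36 + 34 + 32 + 31 + 29 + 27 + 26 + 24 + 22 + 21 + 19 + 17 + 16 + 14 + 12 + 11 + 9 + 7 + 6 + 4 + 2 + 1 = 517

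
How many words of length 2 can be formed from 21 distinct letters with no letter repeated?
P(21,2) = 21!/(21-2)! = 420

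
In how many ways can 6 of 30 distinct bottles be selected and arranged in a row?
P(30,6) = 30!/(30-6)! = 427518000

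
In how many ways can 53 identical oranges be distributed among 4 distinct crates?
C(53+4-1, 4-1) = C(56, 3) = 27720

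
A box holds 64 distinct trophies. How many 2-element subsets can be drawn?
C(64,2) = 64!/(2!×62!) = 2016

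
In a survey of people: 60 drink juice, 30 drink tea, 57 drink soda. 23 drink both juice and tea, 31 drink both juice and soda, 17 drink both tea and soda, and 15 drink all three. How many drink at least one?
|A∪B∪C| = 60+30+57-23-31-17+15 = 91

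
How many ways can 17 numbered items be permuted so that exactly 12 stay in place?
Choose the 12 fixed points C(17,12) = 6188, derange the rest: !5 = Σ_{j=0}^{5} (-1)^j·5!/j! = 120 - 120 + 60 - 20 + 5 - 1 = 44. Product = 6188 × 44 = 272272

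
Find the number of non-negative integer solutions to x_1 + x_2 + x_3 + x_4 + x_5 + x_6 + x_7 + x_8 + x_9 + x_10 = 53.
C(53+10-1, 10-1) = C(62, 9) = 20286591270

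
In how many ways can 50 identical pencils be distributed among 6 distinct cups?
C(50+6-1, 6-1) = C(55, 5) = 3478761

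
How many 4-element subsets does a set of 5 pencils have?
C(5,4) = 5!/(4!×1!) = 5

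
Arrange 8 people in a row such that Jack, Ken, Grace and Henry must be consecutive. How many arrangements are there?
Treat the 4 as one block: (8-4+1)! × 4! = 120 × 24 = 2880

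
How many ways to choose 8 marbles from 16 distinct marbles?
C(16,8) = 16!/(8!×8!) = 12870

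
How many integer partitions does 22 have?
Pentagonal recurrence p(n) = p(n-1) + p(n-2) - p(n-5) - p(n-7) + p(n-12) + p(n-15) - ... gives p(0..21) = 1, 1, 2, 3, 5, 7, 11, 15, 22, 30, 42, 56, 77, 101, 135, 176, 231, 297, 385, 490, 627, 792. p(22) = p(21) + p(20) - p(17) - p(15) + p(10) + p(7) - p(0) = 792 + 627 - 297 - 176 + 42 + 15 - 1 = 1002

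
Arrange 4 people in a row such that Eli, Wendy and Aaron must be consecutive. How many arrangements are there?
Treat the 3 as one block: (4-3+1)! × 3! = 2 × 6 = 12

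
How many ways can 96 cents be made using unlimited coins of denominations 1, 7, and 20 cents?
Coefficient of x^96 in 1/(1-x^1) · 1/(1-x^7) · 1/(1-x^20). Case on j = number of 20-cent coins (j = 0..4); remainder r = 96 - 20j is made from {1,7} in ⌊r/7⌋+1 ways. r = 96, 76, 56, 36, 16 → 14 + 11 + 9 + 6 + 3 = 43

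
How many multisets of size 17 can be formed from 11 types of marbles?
C(17+11-1, 11-1) = C(27, 10) = 8436285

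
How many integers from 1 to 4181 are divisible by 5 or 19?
⌊4181/5⌋ + ⌊4181/19⌋ - ⌊4181/95⌋ = 836 + 220 - 44 = 1012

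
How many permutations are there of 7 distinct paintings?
7! = 5040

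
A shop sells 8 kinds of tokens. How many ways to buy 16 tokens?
C(16+8-1, 8-1) = C(23, 7) = 245157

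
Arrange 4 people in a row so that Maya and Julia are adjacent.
Treat as block: (4-1)! × 2! = 6 × 2 = 12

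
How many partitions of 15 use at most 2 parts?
By conjugation, equals partitions of 15 into parts ≤ 2. Let r_j(i) = number of partitions of i into parts ≤ j, for i = 0..15. r_1(i) = 1 for all i; r_j(i) = r_{j-1}(i) + r_j(i-j). Rows j = 2..2: ≤2: 1 1 2 2 3 3 4 4 5 5 6 6 7 7 8 8. r_2(15) = 8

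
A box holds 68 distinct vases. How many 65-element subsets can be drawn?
C(68,65) = 68!/(65!×3!) = 50116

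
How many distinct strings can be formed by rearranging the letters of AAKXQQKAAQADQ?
13! / (2! × 1! × 5! × 4! × 1!) = 1081080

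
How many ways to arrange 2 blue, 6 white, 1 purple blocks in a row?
9! / (2! × 6! × 1!) = 252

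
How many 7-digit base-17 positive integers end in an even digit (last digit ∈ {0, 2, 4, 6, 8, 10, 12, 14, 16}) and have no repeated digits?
Last∈{0,2,4,6,8,10,12,14,16}. Last=0: 5765760. Last nonzero: 8×15×P(15,5) = 43243200. Total = 49008960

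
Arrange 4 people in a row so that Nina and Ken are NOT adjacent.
Total - adjacent = 4! - (4-1)!×2 = 24 - 12 = 12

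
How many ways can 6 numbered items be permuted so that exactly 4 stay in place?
Choose the 4 fixed points C(6,4) = 15, derange the rest: !2 = Σ_{j=0}^{2} (-1)^j·2!/j! = 2 - 2 + 1 = 1. Product = 15 × 1 = 15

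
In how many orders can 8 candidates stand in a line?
8! = 40320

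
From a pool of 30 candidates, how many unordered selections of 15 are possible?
C(30,15) = 30!/(15!×15!) = 155117520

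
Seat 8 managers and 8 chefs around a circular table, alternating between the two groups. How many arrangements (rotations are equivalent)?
Fix one of the managers: (8-1)! ways for the remaining managers, × 8! ways for the chefs = 5040 × 40320 = 203212800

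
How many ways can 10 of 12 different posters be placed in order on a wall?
P(12,10) = 12!/(12-10)! = 239500800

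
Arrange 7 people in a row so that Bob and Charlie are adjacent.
Treat as block: (7-1)! × 2! = 720 × 2 = 1440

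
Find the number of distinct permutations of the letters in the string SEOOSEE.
7! / (2! × 3! × 2!) = 210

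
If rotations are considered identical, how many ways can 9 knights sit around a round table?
Circular: fix one position, arrange the rest. (9-1)! = 40320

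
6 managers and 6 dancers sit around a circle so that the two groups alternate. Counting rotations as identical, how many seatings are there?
Fix one of the managers: (6-1)! ways for the remaining managers, × 6! ways for the dancers = 120 × 720 = 86400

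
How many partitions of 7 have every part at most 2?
Let r_j(i) = number of partitions of i into parts ≤ j, for i = 0..7. r_1(i) = 1 for all i; r_j(i) = r_{j-1}(i) + r_j(i-j). Rows j = 2..2: ≤2: 1 1 2 2 3 3 4 4. r_2(7) = 4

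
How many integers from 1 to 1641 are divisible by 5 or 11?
⌊1641/5⌋ + ⌊1641/11⌋ - ⌊1641/55⌋ = 328 + 149 - 29 = 448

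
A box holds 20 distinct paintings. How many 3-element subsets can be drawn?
C(20,3) = 20!/(3!×17!) = 1140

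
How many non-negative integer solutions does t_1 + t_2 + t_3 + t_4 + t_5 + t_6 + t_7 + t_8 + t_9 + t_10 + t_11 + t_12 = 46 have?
C(46+12-1, 12-1) = C(57, 11) = 184509266760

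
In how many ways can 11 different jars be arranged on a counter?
11! = 39916800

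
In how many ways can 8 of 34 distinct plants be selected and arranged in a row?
P(34,8) = 34!/(34-8)! = 732058145280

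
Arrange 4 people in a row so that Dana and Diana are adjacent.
Treat as block: (4-1)! × 2! = 6 × 2 = 12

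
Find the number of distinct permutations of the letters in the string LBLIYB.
6! / (1! × 2! × 1! × 2!) = 180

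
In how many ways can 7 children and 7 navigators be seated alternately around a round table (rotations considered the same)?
Fix one of the children: (7-1)! ways for the remaining children, × 7! ways for the navigators = 720 × 5040 = 3628800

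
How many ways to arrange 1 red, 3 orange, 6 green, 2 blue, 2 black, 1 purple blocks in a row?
15! / (1! × 3! × 6! × 2! × 2! × 1!) = 75675600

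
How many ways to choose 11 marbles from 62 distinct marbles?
C(62,11) = 62!/(11!×51!) = 508271323092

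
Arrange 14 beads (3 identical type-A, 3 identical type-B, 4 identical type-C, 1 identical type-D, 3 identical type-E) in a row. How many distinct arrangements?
14! / (3! × 3! × 4! × 1! × 3!) = 16816800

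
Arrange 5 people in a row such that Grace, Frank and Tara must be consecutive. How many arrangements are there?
Treat the 3 as one block: (5-3+1)! × 3! = 6 × 6 = 36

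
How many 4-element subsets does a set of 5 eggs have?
C(5,4) = 5!/(4!×1!) = 5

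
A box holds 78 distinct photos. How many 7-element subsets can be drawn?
C(78,7) = 78!/(7!×71!) = 2641902120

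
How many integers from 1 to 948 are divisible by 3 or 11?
⌊948/3⌋ + ⌊948/11⌋ - ⌊948/33⌋ = 316 + 86 - 28 = 374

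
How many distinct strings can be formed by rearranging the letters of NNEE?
4! / (2! × 2!) = 6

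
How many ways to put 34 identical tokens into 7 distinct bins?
C(34+7-1, 7-1) = C(40, 6) = 3838380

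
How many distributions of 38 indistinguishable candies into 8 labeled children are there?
C(38+8-1, 8-1) = C(45, 7) = 45379620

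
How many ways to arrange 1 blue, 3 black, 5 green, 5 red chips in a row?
14! / (1! × 3! × 5! × 5!) = 1009008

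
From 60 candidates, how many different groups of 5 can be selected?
C(60,5) = 60!/(5!×55!) = 5461512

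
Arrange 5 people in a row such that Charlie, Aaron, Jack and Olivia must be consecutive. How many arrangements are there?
Treat the 4 as one block: (5-4+1)! × 4! = 2 × 24 = 48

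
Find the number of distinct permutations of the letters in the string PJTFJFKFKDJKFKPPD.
17! / (1! × 2! × 4! × 4! × 3! × 3!) = 8576568000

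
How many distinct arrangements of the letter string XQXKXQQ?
7! / (3! × 1! × 3!) = 140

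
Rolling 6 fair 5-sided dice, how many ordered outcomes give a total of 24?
Coefficient of x^24 in (x + x² + ... + x^5)^6. By inclusion-exclusion on dice exceeding 5: Σ_j (-1)^j C(6,j)·C(24-1-5j, 5) = C(6,0)·C(23,5) - C(6,1)·C(18,5) + C(6,2)·C(13,5) - C(6,3)·C(8,5) = 1·33649 - 6·8568 + 15·1287 - 20·56 = 426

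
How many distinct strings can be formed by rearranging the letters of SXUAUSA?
7! / (2! × 1! × 2! × 2!) = 630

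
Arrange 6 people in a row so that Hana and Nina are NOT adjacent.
Total - adjacent = 6! - (6-1)!×2 = 720 - 240 = 480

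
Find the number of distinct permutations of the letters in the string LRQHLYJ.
7! / (1! × 1! × 1! × 1! × 2! × 1!) = 2520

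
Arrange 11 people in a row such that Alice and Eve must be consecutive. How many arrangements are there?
Treat the 2 as one block: (11-2+1)! × 2! = 3628800 × 2 = 7257600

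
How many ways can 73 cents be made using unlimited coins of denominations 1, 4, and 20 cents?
Coefficient of x^73 in 1/(1-x^1) · 1/(1-x^4) · 1/(1-x^20). Case on j = number of 20-cent coins (j = 0..3); remainder r = 73 - 20j is made from {1,4} in ⌊r/4⌋+1 ways. r = 73, 53, 33, 13 → 19 + 14 + 9 + 4 = 46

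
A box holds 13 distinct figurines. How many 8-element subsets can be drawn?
C(13,8) = 13!/(8!×5!) = 1287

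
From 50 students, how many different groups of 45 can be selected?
C(50,45) = 50!/(45!×5!) = 2118760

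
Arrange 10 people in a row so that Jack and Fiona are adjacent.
Treat as block: (10-1)! × 2! = 362880 × 2 = 725760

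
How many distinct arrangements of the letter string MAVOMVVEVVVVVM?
14! / (1! × 1! × 3! × 1! × 8!) = 360360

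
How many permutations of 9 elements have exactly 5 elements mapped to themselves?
Choose the 5 fixed points C(9,5) = 126, derange the rest: !4 = Σ_{j=0}^{4} (-1)^j·4!/j! = 24 - 24 + 12 - 4 + 1 = 9. Product = 126 × 9 = 1134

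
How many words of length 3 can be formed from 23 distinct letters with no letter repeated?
P(23,3) = 23!/(23-3)! = 10626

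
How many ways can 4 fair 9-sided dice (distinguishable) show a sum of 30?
Coefficient of x^30 in (x + x² + ... + x^9)^4. By inclusion-exclusion on dice exceeding 9: Σ_j (-1)^j C(4,j)·C(30-1-9j, 3) = C(4,0)·C(29,3) - C(4,1)·C(20,3) + C(4,2)·C(11,3) = 1·3654 - 4·1140 + 6·165 = 84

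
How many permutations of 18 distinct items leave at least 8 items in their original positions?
Exactly j fixed points: C(18,j)·!(18-j); sum over j ≥ 8 (derangement numbers via !m = (m-1)·(!(m-1) + !(m-2)): !0..!10 = 1, 0, 1, 2, 9, 44, 265, 1854, 14833, 133496, 1334961). Σ_{j=8}^{18} C(18,j)·!(18-j) = C(18,8)·!10 + C(18,9)·!9 + C(18,10)·!8 + C(18,11)·!7 + C(18,12)·!6 + C(18,13)·!5 + C(18,14)·!4 + C(18,15)·!3 + C(18,16)·!2 + C(18,17)·!1 + C(18,18)·!0 = 43758·1334961 + 48620·133496 + 43758·14833 + 31824·1854 + 18564·265 + 8568·44 + 3060·9 + 816·2 + 153·1 + 18·0 + 1·1 = 65619188846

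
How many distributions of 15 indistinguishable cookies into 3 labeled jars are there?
C(15+3-1, 3-1) = C(17, 2) = 136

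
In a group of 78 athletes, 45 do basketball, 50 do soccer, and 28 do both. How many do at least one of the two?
|A∪B| = |A| + |B| - |A∩B| = 45 + 50 - 28 = 67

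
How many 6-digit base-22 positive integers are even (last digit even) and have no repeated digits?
Last∈{0,2,4,6,8,10,12,14,16,18,20}. Last=0: 2441880. Last nonzero: 10×20×P(20,4) = 23256000. Total = 25697880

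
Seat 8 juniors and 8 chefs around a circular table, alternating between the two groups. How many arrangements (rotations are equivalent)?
Fix one of the juniors: (8-1)! ways for the remaining juniors, × 8! ways for the chefs = 5040 × 40320 = 203212800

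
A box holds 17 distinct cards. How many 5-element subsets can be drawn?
C(17,5) = 17!/(5!×12!) = 6188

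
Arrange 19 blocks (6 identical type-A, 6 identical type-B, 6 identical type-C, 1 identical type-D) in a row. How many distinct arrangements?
19! / (6! × 6! × 6! × 1!) = 325909584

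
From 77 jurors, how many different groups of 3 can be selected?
C(77,3) = 77!/(3!×74!) = 73150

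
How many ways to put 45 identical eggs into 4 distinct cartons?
C(45+4-1, 4-1) = C(48, 3) = 17296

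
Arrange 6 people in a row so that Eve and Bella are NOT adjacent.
Total - adjacent = 6! - (6-1)!×2 = 720 - 240 = 480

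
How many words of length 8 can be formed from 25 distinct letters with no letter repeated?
P(25,8) = 25!/(25-8)! = 43609104000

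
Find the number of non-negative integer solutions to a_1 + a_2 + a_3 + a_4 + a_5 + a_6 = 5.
C(5+6-1, 6-1) = C(10, 5) = 252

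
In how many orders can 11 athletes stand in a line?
11! = 39916800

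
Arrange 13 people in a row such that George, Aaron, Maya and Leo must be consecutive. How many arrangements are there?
Treat the 4 as one block: (13-4+1)! × 4! = 3628800 × 24 = 87091200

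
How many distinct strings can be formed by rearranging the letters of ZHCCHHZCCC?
10! / (3! × 2! × 5!) = 2520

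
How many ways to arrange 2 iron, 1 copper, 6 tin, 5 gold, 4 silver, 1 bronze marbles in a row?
19! / (2! × 1! × 6! × 5! × 4! × 1!) = 29331862560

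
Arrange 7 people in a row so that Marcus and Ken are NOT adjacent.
Total - adjacent = 7! - (7-1)!×2 = 5040 - 1440 = 3600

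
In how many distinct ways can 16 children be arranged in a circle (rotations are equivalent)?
Circular: fix one position, arrange the rest. (16-1)! = 1307674368000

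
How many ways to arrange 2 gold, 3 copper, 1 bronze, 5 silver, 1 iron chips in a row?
12! / (2! × 3! × 1! × 5! × 1!) = 332640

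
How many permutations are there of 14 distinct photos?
14! = 87178291200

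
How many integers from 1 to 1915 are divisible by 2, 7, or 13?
⌊1915/2⌋+⌊1915/7⌋+⌊1915/13⌋ - ⌊1915/14⌋-⌊1915/26⌋-⌊1915/91⌋ + ⌊1915/182⌋ = 957+273+147 - 136-73-21 + 10 = 1157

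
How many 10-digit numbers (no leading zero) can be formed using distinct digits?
First digit: 9 choices (nonzero). Then descending: 9 × 9 × 8 × 7 × 6 × 5 × 4 × 3 × 2 × 1 = 3265920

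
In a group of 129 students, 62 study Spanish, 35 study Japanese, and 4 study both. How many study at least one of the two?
|A∪B| = |A| + |B| - |A∩B| = 62 + 35 - 4 = 93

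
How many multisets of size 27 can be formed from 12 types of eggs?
C(27+12-1, 12-1) = C(38, 11) = 1203322288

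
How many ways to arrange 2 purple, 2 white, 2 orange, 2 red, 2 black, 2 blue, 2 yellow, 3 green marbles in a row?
17! / (2! × 2! × 2! × 2! × 2! × 2! × 2! × 3!) = 463134672000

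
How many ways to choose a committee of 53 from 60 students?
C(60,53) = 60!/(53!×7!) = 386206920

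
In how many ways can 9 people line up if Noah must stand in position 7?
Fix one position: (9-1)! = 40320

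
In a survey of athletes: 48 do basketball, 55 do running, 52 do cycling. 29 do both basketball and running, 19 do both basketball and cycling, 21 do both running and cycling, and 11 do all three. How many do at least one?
|A∪B∪C| = 48+55+52-29-19-21+11 = 97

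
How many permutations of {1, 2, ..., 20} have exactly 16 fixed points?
Choose the 16 fixed points C(20,16) = 4845, derange the rest: !4 = Σ_{j=0}^{4} (-1)^j·4!/j! = 24 - 24 + 12 - 4 + 1 = 9. Product = 4845 × 9 = 43605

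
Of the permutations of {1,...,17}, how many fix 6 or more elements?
Exactly j fixed points: C(17,j)·!(17-j); sum over j ≥ 6 (derangement numbers via !m = (m-1)·(!(m-1) + !(m-2)): !0..!11 = 1, 0, 1, 2, 9, 44, 265, 1854, 14833, 133496, 1334961, 14684570). Σ_{j=6}^{17} C(17,j)·!(17-j) = C(17,6)·!11 + C(17,7)·!10 + C(17,8)·!9 + C(17,9)·!8 + C(17,10)·!7 + C(17,11)·!6 + C(17,12)·!5 + C(17,13)·!4 + C(17,14)·!3 + C(17,15)·!2 + C(17,16)·!1 + C(17,17)·!0 = 12376·14684570 + 19448·1334961 + 24310·133496 + 24310·14833 + 19448·1854 + 12376·265 + 6188·44 + 2380·9 + 680·2 + 136·1 + 17·0 + 1·1 = 211344069259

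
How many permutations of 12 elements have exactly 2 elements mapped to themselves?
Choose the 2 fixed points C(12,2) = 66, derange the rest: !10 = Σ_{j=0}^{10} (-1)^j·10!/j! = 3628800 - 3628800 + 1814400 - 604800 + 151200 - 30240 + 5040 - 720 + 90 - 10 + 1 = 1334961. Product = 66 × 1334961 = 88107426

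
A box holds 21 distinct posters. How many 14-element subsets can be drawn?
C(21,14) = 21!/(14!×7!) = 116280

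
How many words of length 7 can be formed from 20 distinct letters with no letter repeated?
P(20,7) = 20!/(20-7)! = 390700800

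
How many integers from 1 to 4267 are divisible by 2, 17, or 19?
⌊4267/2⌋+⌊4267/17⌋+⌊4267/19⌋ - ⌊4267/34⌋-⌊4267/38⌋-⌊4267/323⌋ + ⌊4267/646⌋ = 2133+251+224 - 125-112-13 + 6 = 2364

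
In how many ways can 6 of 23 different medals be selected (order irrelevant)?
C(23,6) = 23!/(6!×17!) = 100947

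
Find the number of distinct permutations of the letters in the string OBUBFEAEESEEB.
13! / (3! × 1! × 1! × 5! × 1! × 1! × 1!) = 8648640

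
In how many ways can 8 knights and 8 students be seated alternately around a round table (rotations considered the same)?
Fix one of the knights: (8-1)! ways for the remaining knights, × 8! ways for the students = 5040 × 40320 = 203212800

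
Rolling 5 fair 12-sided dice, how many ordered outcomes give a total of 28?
Coefficient of x^28 in (x + x² + ... + x^12)^5. By inclusion-exclusion on dice exceeding 12: Σ_j (-1)^j C(5,j)·C(28-1-12j, 4) = C(5,0)·C(27,4) - C(5,1)·C(15,4) = 1·17550 - 5·1365 = 10725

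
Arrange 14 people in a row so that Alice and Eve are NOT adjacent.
Total - adjacent = 14! - (14-1)!×2 = 87178291200 - 12454041600 = 74724249600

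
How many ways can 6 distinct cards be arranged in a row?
6! = 720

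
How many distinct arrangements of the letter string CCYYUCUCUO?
10! / (1! × 3! × 4! × 2!) = 12600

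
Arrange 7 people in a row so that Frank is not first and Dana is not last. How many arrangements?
By inclusion-exclusion: 7! - 2×(7-1)! + (7-2)! = 5040 - 1440 + 120 = 3720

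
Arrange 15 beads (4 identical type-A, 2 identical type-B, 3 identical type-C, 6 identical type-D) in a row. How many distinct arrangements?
15! / (4! × 2! × 3! × 6!) = 6306300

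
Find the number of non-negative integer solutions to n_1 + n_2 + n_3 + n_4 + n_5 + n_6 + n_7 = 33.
C(33+7-1, 7-1) = C(39, 6) = 3262623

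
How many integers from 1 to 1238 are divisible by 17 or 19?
⌊1238/17⌋ + ⌊1238/19⌋ - ⌊1238/323⌋ = 72 + 65 - 3 = 134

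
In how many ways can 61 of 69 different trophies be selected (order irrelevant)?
C(69,61) = 69!/(61!×8!) = 8361453672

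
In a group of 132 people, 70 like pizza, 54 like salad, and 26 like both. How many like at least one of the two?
|A∪B| = |A| + |B| - |A∩B| = 70 + 54 - 26 = 98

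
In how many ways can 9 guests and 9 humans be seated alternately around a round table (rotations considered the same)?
Fix one of the guests: (9-1)! ways for the remaining guests, × 9! ways for the humans = 40320 × 362880 = 14631321600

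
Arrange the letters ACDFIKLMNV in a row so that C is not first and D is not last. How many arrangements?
By inclusion-exclusion: 10! - 2×(10-1)! + (10-2)! = 3628800 - 725760 + 40320 = 2943360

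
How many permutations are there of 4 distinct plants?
4! = 24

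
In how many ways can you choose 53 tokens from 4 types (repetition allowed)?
C(53+4-1, 4-1) = C(56, 3) = 27720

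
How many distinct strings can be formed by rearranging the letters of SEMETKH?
7! / (1! × 1! × 2! × 1! × 1! × 1!) = 2520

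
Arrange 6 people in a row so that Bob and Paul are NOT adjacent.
Total - adjacent = 6! - (6-1)!×2 = 720 - 240 = 480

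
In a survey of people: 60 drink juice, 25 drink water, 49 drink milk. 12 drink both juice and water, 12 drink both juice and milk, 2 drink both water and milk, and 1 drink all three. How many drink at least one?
|A∪B∪C| = 60+25+49-12-12-2+1 = 109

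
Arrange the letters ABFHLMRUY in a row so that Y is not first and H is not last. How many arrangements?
By inclusion-exclusion: 9! - 2×(9-1)! + (9-2)! = 362880 - 80640 + 5040 = 287280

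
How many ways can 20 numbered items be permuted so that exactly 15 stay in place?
Choose the 15 fixed points C(20,15) = 15504, derange the rest: !5 = Σ_{j=0}^{5} (-1)^j·5!/j! = 120 - 120 + 60 - 20 + 5 - 1 = 44. Product = 15504 × 44 = 682176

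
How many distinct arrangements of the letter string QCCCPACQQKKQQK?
14! / (1! × 4! × 3! × 5! × 1!) = 5045040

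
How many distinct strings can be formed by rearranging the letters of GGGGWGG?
7! / (6! × 1!) = 7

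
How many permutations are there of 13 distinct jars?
13! = 6227020800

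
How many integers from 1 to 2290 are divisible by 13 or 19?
⌊2290/13⌋ + ⌊2290/19⌋ - ⌊2290/247⌋ = 176 + 120 - 9 = 287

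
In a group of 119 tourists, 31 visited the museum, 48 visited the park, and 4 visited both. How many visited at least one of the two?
|A∪B| = |A| + |B| - |A∩B| = 31 + 48 - 4 = 75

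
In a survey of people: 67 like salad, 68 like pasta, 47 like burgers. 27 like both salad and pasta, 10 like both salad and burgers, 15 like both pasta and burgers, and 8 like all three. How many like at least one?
|A∪B∪C| = 67+68+47-27-10-15+8 = 138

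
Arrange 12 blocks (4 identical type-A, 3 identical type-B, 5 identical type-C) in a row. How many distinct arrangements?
12! / (4! × 3! × 5!) = 27720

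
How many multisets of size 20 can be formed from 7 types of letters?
C(20+7-1, 7-1) = C(26, 6) = 230230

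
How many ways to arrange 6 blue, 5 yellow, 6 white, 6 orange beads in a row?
23! / (6! × 5! × 6! × 6!) = 577185873264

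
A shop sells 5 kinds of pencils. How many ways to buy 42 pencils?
C(42+5-1, 5-1) = C(46, 4) = 163185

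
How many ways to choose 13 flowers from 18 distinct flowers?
C(18,13) = 18!/(13!×5!) = 8568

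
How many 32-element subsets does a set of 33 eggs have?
C(33,32) = 33!/(32!×1!) = 33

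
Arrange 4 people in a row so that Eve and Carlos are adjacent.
Treat as block: (4-1)! × 2! = 6 × 2 = 12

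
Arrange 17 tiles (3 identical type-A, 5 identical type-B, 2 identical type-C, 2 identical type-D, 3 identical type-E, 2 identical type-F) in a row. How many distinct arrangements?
17! / (3! × 5! × 2! × 2! × 3! × 2!) = 10291881600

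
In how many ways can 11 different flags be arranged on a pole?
11! = 39916800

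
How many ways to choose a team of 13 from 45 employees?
C(45,13) = 45!/(13!×32!) = 73006209045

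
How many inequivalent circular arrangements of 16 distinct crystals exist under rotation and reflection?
(16-1)!/2 = 1307674368000/2 = 653837184000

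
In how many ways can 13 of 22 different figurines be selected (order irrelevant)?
C(22,13) = 22!/(13!×9!) = 497420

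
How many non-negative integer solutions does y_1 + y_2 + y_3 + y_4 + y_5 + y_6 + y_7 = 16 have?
C(16+7-1, 7-1) = C(22, 6) = 74613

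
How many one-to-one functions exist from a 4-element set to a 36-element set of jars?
P(36,4) = 36!/(36-4)! = 1413720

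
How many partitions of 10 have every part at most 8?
Let r_j(i) = number of partitions of i into parts ≤ j, for i = 0..10. r_1(i) = 1 for all i; r_j(i) = r_{j-1}(i) + r_j(i-j). Rows j = 2..8: ≤2: 1 1 2 2 3 3 4 4 5 5 6; ≤3: 1 1 2 3 4 5 7 8 10 12 14; ≤4: 1 1 2 3 5 6 9 11 15 18 23; ≤5: 1 1 2 3 5 7 10 13 18 23 30; ≤6: 1 1 2 3 5 7 11 14 20 26 35; ≤7: 1 1 2 3 5 7 11 15 21 28 38; ≤8: 1 1 2 3 5 7 11 15 22 29 40. r_8(10) = 40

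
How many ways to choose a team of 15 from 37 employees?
C(37,15) = 37!/(15!×22!) = 9364199760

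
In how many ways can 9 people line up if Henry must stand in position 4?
Fix one position: (9-1)! = 40320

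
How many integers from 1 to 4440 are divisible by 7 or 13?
⌊4440/7⌋ + ⌊4440/13⌋ - ⌊4440/91⌋ = 634 + 341 - 48 = 927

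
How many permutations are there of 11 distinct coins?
11! = 39916800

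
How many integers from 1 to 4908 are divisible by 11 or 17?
⌊4908/11⌋ + ⌊4908/17⌋ - ⌊4908/187⌋ = 446 + 288 - 26 = 708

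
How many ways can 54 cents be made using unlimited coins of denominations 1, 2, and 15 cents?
Coefficient of x^54 in 1/(1-x^1) · 1/(1-x^2) · 1/(1-x^15). Case on j = number of 15-cent coins (j = 0..3); remainder r = 54 - 15j is made from {1,2} in ⌊r/2⌋+1 ways. r = 54, 39, 24, 9 → 28 + 20 + 13 + 5 = 66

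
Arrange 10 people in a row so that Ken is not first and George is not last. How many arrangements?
By inclusion-exclusion: 10! - 2×(10-1)! + (10-2)! = 3628800 - 725760 + 40320 = 2943360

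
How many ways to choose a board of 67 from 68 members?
C(68,67) = 68!/(67!×1!) = 68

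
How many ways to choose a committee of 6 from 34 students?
C(34,6) = 34!/(6!×28!) = 1344904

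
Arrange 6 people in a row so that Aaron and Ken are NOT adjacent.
Total - adjacent = 6! - (6-1)!×2 = 720 - 240 = 480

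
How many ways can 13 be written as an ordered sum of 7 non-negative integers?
C(13+7-1, 7-1) = C(19, 6) = 27132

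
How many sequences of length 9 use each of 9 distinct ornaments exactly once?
9! = 362880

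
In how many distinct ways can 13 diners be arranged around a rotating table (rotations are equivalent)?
Circular: fix one position, arrange the rest. (13-1)! = 479001600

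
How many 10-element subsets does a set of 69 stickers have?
C(69,10) = 69!/(10!×59!) = 340032449328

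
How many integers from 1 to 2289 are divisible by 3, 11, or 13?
⌊2289/3⌋+⌊2289/11⌋+⌊2289/13⌋ - ⌊2289/33⌋-⌊2289/39⌋-⌊2289/143⌋ + ⌊2289/429⌋ = 763+208+176 - 69-58-16 + 5 = 1009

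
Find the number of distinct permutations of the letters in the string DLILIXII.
8! / (1! × 2! × 1! × 4!) = 840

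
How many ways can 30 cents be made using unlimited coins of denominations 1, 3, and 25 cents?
Coefficient of x^30 in 1/(1-x^1) · 1/(1-x^3) · 1/(1-x^25). Case on j = number of 25-cent coins (j = 0..1); remainder r = 30 - 25j is made from {1,3} in ⌊r/3⌋+1 ways. r = 30, 5 → 11 + 2 = 13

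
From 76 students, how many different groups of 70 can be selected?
C(76,70) = 76!/(70!×6!) = 218618940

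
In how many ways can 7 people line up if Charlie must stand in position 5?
Fix one position: (7-1)! = 720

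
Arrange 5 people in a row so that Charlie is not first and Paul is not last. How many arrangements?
By inclusion-exclusion: 5! - 2×(5-1)! + (5-2)! = 120 - 48 + 6 = 78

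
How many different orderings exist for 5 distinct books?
5! = 120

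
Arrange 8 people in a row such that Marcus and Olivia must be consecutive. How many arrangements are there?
Treat the 2 as one block: (8-2+1)! × 2! = 5040 × 2 = 10080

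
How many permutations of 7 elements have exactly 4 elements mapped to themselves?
Choose the 4 fixed points C(7,4) = 35, derange the rest: !3 = Σ_{j=0}^{3} (-1)^j·3!/j! = 6 - 6 + 3 - 1 = 2. Product = 35 × 2 = 70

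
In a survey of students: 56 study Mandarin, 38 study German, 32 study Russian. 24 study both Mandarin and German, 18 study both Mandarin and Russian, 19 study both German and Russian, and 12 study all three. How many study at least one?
|A∪B∪C| = 56+38+32-24-18-19+12 = 77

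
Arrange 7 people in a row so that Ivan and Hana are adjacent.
Treat as block: (7-1)! × 2! = 720 × 2 = 1440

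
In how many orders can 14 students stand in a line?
14! = 87178291200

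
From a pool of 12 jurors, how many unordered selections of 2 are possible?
C(12,2) = 12!/(2!×10!) = 66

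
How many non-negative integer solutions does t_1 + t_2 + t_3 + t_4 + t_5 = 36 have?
C(36+5-1, 5-1) = C(40, 4) = 91390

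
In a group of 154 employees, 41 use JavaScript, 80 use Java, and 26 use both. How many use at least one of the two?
|A∪B| = |A| + |B| - |A∩B| = 41 + 80 - 26 = 95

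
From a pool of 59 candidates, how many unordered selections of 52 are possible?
C(59,52) = 59!/(52!×7!) = 341149446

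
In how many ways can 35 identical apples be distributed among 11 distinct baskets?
C(35+11-1, 11-1) = C(45, 10) = 3190187286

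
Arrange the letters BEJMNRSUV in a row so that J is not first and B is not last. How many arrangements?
By inclusion-exclusion: 9! - 2×(9-1)! + (9-2)! = 362880 - 80640 + 5040 = 287280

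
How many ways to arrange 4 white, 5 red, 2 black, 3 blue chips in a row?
14! / (4! × 5! × 2! × 3!) = 2522520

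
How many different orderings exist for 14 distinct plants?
14! = 87178291200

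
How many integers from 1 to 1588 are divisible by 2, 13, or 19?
⌊1588/2⌋+⌊1588/13⌋+⌊1588/19⌋ - ⌊1588/26⌋-⌊1588/38⌋-⌊1588/247⌋ + ⌊1588/494⌋ = 794+122+83 - 61-41-6 + 3 = 894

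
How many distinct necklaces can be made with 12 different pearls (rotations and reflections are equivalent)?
(12-1)!/2 = 39916800/2 = 19958400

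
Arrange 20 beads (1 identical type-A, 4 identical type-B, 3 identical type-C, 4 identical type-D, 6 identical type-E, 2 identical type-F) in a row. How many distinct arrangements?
20! / (1! × 4! × 3! × 4! × 6! × 2!) = 488864376000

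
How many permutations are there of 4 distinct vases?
4! = 24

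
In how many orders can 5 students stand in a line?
5! = 120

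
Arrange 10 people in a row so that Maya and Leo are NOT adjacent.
Total - adjacent = 10! - (10-1)!×2 = 3628800 - 725760 = 2903040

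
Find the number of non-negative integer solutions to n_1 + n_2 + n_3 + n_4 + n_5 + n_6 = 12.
C(12+6-1, 6-1) = C(17, 5) = 6188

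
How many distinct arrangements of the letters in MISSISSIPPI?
11! / (1! × 4! × 4! × 2!) = 34650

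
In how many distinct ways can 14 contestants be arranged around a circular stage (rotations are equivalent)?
Circular: fix one position, arrange the rest. (14-1)! = 6227020800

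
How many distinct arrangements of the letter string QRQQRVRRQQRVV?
13! / (5! × 5! × 3!) = 72072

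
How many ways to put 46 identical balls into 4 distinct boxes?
C(46+4-1, 4-1) = C(49, 3) = 18424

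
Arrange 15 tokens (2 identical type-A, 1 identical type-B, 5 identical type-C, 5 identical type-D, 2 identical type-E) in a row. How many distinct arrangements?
15! / (2! × 1! × 5! × 5! × 2!) = 22702680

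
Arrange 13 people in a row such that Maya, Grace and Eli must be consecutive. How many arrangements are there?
Treat the 3 as one block: (13-3+1)! × 3! = 39916800 × 6 = 239500800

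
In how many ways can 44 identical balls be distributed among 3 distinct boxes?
C(44+3-1, 3-1) = C(46, 2) = 1035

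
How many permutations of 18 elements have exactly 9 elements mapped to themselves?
Choose the 9 fixed points C(18,9) = 48620, derange the rest: !9 = Σ_{j=0}^{9} (-1)^j·9!/j! = 362880 - 362880 + 181440 - 60480 + 15120 - 3024 + 504 - 72 + 9 - 1 = 133496. Product = 48620 × 133496 = 6490575520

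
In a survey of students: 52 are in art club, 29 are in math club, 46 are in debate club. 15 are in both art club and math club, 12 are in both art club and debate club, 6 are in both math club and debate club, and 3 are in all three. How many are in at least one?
|A∪B∪C| = 52+29+46-15-12-6+3 = 97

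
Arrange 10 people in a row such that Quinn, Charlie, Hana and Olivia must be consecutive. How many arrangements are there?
Treat the 4 as one block: (10-4+1)! × 4! = 5040 × 24 = 120960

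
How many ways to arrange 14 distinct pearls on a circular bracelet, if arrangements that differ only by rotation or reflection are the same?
(14-1)!/2 = 6227020800/2 = 3113510400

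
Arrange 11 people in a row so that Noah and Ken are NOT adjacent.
Total - adjacent = 11! - (11-1)!×2 = 39916800 - 7257600 = 32659200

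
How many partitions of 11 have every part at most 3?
Let r_j(i) = number of partitions of i into parts ≤ j, for i = 0..11. r_1(i) = 1 for all i; r_j(i) = r_{j-1}(i) + r_j(i-j). Rows j = 2..3: ≤2: 1 1 2 2 3 3 4 4 5 5 6 6; ≤3: 1 1 2 3 4 5 7 8 10 12 14 16. r_3(11) = 16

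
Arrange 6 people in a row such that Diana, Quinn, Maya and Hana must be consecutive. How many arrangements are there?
Treat the 4 as one block: (6-4+1)! × 4! = 6 × 24 = 144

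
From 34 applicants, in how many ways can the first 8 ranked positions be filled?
P(34,8) = 34!/(34-8)! = 732058145280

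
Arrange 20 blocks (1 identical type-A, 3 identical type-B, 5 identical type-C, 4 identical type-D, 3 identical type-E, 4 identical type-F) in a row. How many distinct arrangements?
20! / (1! × 3! × 5! × 4! × 3! × 4!) = 977728752000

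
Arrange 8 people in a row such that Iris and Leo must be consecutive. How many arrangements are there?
Treat the 2 as one block: (8-2+1)! × 2! = 5040 × 2 = 10080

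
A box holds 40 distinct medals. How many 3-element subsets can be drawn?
C(40,3) = 40!/(3!×37!) = 9880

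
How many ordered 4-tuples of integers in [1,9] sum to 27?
Coefficient of x^27 in (x + x² + ... + x^9)^4. By inclusion-exclusion on dice exceeding 9: Σ_j (-1)^j C(4,j)·C(27-1-9j, 3) = C(4,0)·C(26,3) - C(4,1)·C(17,3) + C(4,2)·C(8,3) = 1·2600 - 4·680 + 6·56 = 216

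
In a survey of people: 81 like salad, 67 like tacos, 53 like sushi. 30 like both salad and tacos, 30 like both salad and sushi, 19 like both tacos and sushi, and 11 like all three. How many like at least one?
|A∪B∪C| = 81+67+53-30-30-19+11 = 133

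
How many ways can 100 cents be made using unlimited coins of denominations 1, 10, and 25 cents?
Coefficient of x^100 in 1/(1-x^1) · 1/(1-x^10) · 1/(1-x^25). Case on j = number of 25-cent coins (j = 0..4); remainder r = 100 - 25j is made from {1,10} in ⌊r/10⌋+1 ways. r = 100, 75, 50, 25, 0 → 11 + 8 + 6 + 3 + 1 = 29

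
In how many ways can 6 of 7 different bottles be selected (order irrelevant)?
C(7,6) = 7!/(6!×1!) = 7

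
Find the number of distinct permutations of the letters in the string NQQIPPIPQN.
10! / (2! × 3! × 3! × 2!) = 25200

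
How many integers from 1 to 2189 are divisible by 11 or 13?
⌊2189/11⌋ + ⌊2189/13⌋ - ⌊2189/143⌋ = 199 + 168 - 15 = 352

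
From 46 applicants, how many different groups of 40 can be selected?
C(46,40) = 46!/(40!×6!) = 9366819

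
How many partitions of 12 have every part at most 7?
Let r_j(i) = number of partitions of i into parts ≤ j, for i = 0..12. r_1(i) = 1 for all i; r_j(i) = r_{j-1}(i) + r_j(i-j). Rows j = 2..7: ≤2: 1 1 2 2 3 3 4 4 5 5 6 6 7; ≤3: 1 1 2 3 4 5 7 8 10 12 14 16 19; ≤4: 1 1 2 3 5 6 9 11 15 18 23 27 34; ≤5: 1 1 2 3 5 7 10 13 18 23 30 37 47; ≤6: 1 1 2 3 5 7 11 14 20 26 35 44 58; ≤7: 1 1 2 3 5 7 11 15 21 28 38 49 65. r_7(12) = 65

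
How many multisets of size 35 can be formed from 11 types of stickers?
C(35+11-1, 11-1) = C(45, 10) = 3190187286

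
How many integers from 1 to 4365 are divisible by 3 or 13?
⌊4365/3⌋ + ⌊4365/13⌋ - ⌊4365/39⌋ = 1455 + 335 - 111 = 1679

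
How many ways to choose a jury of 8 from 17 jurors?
C(17,8) = 17!/(8!×9!) = 24310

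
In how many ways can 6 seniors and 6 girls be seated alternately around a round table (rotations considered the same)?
Fix one of the seniors: (6-1)! ways for the remaining seniors, × 6! ways for the girls = 120 × 720 = 86400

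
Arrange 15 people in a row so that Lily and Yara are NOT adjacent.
Total - adjacent = 15! - (15-1)!×2 = 1307674368000 - 174356582400 = 1133317785600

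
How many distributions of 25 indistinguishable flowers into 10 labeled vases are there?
C(25+10-1, 10-1) = C(34, 9) = 52451256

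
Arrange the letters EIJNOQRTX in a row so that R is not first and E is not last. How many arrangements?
By inclusion-exclusion: 9! - 2×(9-1)! + (9-2)! = 362880 - 80640 + 5040 = 287280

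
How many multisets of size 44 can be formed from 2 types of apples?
C(44+2-1, 2-1) = C(45, 1) = 45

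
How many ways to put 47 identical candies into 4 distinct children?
C(47+4-1, 4-1) = C(50, 3) = 19600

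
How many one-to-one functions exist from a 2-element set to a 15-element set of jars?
P(15,2) = 15!/(15-2)! = 210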